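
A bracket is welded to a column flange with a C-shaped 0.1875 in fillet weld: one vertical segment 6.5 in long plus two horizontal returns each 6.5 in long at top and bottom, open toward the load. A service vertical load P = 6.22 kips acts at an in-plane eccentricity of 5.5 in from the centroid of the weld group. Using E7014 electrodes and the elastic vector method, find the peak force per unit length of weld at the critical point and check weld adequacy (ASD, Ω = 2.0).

E70XX → F_EXX = 70 ksi.
Total weld length L_w = 19.5 in. Treat welds as unit-width lines.
Centroid: x̄ = 2×6.5×3.25 / 19.5 = 2.167 in from the vertical weld.
Polar moment about centroid: J = I_x + I_y = [6.5³/12 + 2×6.5×3.25²] + [6.5×2.167² + 2(6.5³/12 + 6.5×1.083²)] = 251.7 in³.
Direct shear f_v = P/L_w = 6.22 / 19.5 = 0.319 kip/in (vertical).
Torsion M = P·e = 6.22 × 5.5 = 34.21 kip·in.
Critical point at (x, y) = (4.333, 3.25) from centroid. f_tx = M·y/J = 0.4417 kip/in; f_ty = M·x/J = 0.5889 kip/in.
Resultant f_max = √[f_tx² + (f_v + f_ty)²] = √[0.4417² + (0.319 + 0.5889)²] = 1.01 kip/in.
Capacity per unit length: r_n/Ω = (1/2.0) × 0.6 × 70 × (0.707 × 0.1875) = 2.784 kip/in.
1.01 ≤ 2.784 → adequate.

f_max ≈ 1.01 kip/in; adequate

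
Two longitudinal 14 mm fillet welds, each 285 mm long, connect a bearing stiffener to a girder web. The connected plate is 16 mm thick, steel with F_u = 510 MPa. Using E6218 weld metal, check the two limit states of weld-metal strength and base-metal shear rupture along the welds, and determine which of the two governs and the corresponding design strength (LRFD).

E62XX → F_EXX = 620 MPa.
t_e = 0.707 × 14 = 9.898 mm; L = 570 mm.
Weld metal: φR_n = 0.75 × 0.6 × 620 × 9.898 × 570 × 10⁻³ = 1574 kN.
Base metal (shear rupture): φR_n = 0.75 × 0.6 × 510 × 16 × 570 × 10⁻³ = 2093 kN.
Governing: weld metal.

φR_n ≈ 1570 kN (weld metal governs)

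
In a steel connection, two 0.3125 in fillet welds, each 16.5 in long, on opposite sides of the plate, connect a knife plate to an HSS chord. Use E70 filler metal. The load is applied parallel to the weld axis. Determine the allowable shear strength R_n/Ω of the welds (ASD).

E70XX → F_EXX = 70 ksi.
Effective throat t_e = 0.707 × 0.3125 = 0.2209 in.
Total length L = 33 in; A_we = 0.2209 × 33 = 7.291 in².
F_nw = 0.6 F_EXX = 0.6 × 70 = 42 ksi.
R_n = 42 × 7.291 = 306.2 kip; R_n/Ω = 306.2/2.0 = 153.1 kip.

R_n/Ω ≈ 153 kip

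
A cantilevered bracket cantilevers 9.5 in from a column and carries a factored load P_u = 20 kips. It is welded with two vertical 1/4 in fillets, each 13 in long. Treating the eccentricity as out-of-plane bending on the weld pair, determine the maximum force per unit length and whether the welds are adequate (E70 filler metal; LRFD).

f_max ≈ 3.46 kip/in; adequate

E70XX → F_EXX = 70 ksi.
L_w = 2 × 13 = 26 in; section modulus (unit throat) S = 2 × L²/6 = 56.33 in².
Direct shear f_v = P/L_w = 20/26 = 0.7692 kip/in.
Moment M = P × e = 20 × 9.5 = 190 kip·in; bending f_b = M/S = 3.373 kip/in.
f_max = √(f_v² + f_b²) = √(0.7692² + 3.373²) = 3.459 kip/in.
φr_n = 0.75 × 0.6 × 70 × (0.707 × 0.25) = 5.568 kip/in → adequate.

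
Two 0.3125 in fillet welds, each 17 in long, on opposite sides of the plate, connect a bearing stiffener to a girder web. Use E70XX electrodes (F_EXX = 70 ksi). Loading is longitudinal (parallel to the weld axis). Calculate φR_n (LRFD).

φR_n ≈ 237 kips

Effective throat t_e = 0.707 × 0.3125 = 0.2209 in.
Total length L = 34 in; A_we = 0.2209 × 34 = 7.512 in².
F_nw = 0.6 F_EXX = 0.6 × 70 = 42 ksi.
φR_n = 0.75 × 42 × 7.512 = 236.6 kips.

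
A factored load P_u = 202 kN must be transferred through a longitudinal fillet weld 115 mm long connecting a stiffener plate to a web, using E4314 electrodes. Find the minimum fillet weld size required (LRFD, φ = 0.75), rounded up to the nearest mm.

E43XX → F_EXX = 430 MPa.
Total weld length L = 115 mm.
Required throat t_e = P_u / (φ × 0.6 F_EXX × L) = 202 / (0.75 × 0.6 × 430 × 115 × 10⁻³) = 9.078 mm.
Required leg w = t_e / 0.707 = 12.84 mm → use 13 mm.

w = 13 mm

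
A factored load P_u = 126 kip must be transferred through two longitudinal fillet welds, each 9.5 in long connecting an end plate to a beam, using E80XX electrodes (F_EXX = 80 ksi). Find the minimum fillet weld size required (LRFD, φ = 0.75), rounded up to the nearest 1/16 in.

Total weld length L = 19 in.
Required throat t_e = P_u / (φ × 0.6 F_EXX × L) = 126 / (0.75 × 0.6 × 80 × 19) = 0.1842 in.
Required leg w = t_e / 0.707 = 0.2606 in → use 5/16 in.

w = 5/16 in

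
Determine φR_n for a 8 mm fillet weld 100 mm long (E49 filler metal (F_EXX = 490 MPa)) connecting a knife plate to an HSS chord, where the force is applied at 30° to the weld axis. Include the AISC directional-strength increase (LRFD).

t_e = 0.707 × 8 = 5.656 mm; A_we = 5.656 × 100 = 565.6 mm².
Directional factor: 1.0 + 0.5 sin^1.5(30°) = 1.177.
F_nw = 0.6 × 490 × 1.177 = 346 MPa.
φR_n = 0.75 × 346 × 565.6 × 10⁻³ = 146.8 kN.

φR_n ≈ 147 kN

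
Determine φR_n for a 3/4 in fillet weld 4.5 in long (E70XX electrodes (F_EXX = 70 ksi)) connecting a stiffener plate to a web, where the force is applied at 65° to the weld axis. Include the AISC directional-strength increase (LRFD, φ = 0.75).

t_e = 0.707 × 0.75 = 0.5302 in; A_we = 0.5302 × 4.5 = 2.386 in².
Directional factor: 1.0 + 0.5 sin^1.5(65°) = 1.431.
F_nw = 0.6 × 70 × 1.431 = 60.12 ksi.
φR_n = 0.75 × 60.12 × 2.386 = 107.6 kips.

φR_n ≈ 108 kips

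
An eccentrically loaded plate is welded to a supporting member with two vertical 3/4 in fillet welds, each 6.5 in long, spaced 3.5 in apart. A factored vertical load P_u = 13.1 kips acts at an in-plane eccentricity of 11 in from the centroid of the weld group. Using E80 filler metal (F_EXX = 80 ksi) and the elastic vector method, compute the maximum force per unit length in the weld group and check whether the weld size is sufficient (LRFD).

Total weld length L_w = 13 in. Treat welds as unit-width lines.
Polar moment about centroid: J = 2[d³/12 + d(b/2)²] = 2[6.5³/12 + 6.5×1.75²] = 85.58 in³.
Direct shear f_v = P/L_w = 13.1 / 13 = 1.008 kip/in (vertical).
Torsion M = P·e = 13.1 × 11 = 144.1 kip·in.
Critical point at (x, y) = (1.75, 3.25) from centroid. f_tx = M·y/J = 5.472 kip/in; f_ty = M·x/J = 2.947 kip/in.
Resultant f_max = √[f_tx² + (f_v + f_ty)²] = √[5.472² + (1.008 + 2.947)²] = 6.751 kip/in.
Capacity per unit length: φr_n = 0.75 × 0.6 × 80 × (0.707 × 0.75) = 19.09 kip/in.
6.751 ≤ 19.09 → adequate.

f_max ≈ 6.75 kip/in; adequate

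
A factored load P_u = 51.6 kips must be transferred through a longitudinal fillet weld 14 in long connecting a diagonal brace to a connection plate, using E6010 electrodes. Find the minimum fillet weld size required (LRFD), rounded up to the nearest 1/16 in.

w = 1/4 in

E60XX → F_EXX = 60 ksi.
Total weld length L = 14 in.
Required throat t_e = P_u / (φ × 0.6 F_EXX × L) = 51.6 / (0.75 × 0.6 × 60 × 14) = 0.1365 in.
Required leg w = t_e / 0.707 = 0.1931 in → use 1/4 in.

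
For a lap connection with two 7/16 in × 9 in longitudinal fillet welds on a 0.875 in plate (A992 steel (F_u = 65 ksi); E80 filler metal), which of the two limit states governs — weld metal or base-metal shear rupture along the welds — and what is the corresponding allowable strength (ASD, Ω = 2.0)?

R_n/Ω ≈ 134 kip (weld metal governs)

E80XX → F_EXX = 80 ksi.
t_e = 0.707 × 0.4375 = 0.3093 in; L = 18 in.
Weld metal: R_n/Ω = (1/2.0) × 0.6 × 80 × 0.3093 × 18 = 133.6 kip.
Base metal (shear rupture): R_n/Ω = (1/2.0) × 0.6 × 65 × 0.875 × 18 = 307.1 kip.
Governing: weld metal.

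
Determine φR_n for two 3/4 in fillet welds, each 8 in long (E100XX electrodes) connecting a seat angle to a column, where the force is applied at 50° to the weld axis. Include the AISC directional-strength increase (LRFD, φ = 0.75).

φR_n ≈ 510 kip

E100XX → F_EXX = 100 ksi.
t_e = 0.707 × 0.75 = 0.5302 in; A_we = 0.5302 × 16 = 8.484 in².
Directional factor: 1.0 + 0.5 sin^1.5(50°) = 1.335.
F_nw = 0.6 × 100 × 1.335 = 80.11 ksi.
φR_n = 0.75 × 80.11 × 8.484 = 509.8 kip.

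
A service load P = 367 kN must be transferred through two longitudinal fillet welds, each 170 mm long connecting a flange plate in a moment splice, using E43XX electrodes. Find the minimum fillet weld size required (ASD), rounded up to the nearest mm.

E43XX → F_EXX = 430 MPa.
Total weld length L = 340 mm.
Required throat t_e = P × Ω / (0.6 F_EXX × L) = 367 × 2.0 / (0.6 × 430 × 340 × 10⁻³) = 8.368 mm.
Required leg w = t_e / 0.707 = 11.84 mm → use 12 mm.

w = 12 mm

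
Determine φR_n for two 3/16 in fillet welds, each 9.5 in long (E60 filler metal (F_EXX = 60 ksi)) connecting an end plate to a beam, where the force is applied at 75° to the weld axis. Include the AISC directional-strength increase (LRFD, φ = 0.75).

t_e = 0.707 × 0.1875 = 0.1326 in; A_we = 0.1326 × 19 = 2.519 in².
Directional factor: 1.0 + 0.5 sin^1.5(75°) = 1.475.
F_nw = 0.6 × 60 × 1.475 = 53.09 ksi.
φR_n = 0.75 × 53.09 × 2.519 = 100.3 kips.

φR_n ≈ 100 kips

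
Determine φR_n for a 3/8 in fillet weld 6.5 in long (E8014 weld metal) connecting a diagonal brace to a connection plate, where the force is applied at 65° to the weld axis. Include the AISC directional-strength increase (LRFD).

φR_n ≈ 88.8 kip

E80XX → F_EXX = 80 ksi.
t_e = 0.707 × 0.375 = 0.2651 in; A_we = 0.2651 × 6.5 = 1.723 in².
Directional factor: 1.0 + 0.5 sin^1.5(65°) = 1.431.
F_nw = 0.6 × 80 × 1.431 = 68.71 ksi.
φR_n = 0.75 × 68.71 × 1.723 = 88.8 kip.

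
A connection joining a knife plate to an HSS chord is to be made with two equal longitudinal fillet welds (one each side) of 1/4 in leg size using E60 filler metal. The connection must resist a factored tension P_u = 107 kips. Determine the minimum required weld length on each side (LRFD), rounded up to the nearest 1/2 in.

L = 11.5 in on each side

E60XX → F_EXX = 60 ksi.
Throat t_e = 0.707 × 0.25 = 0.1767 in.
φr_n = 0.75 × 0.6 × 60 × 0.1767 = 4.772 kips/in.
L_req = P_u / φr_n = 107 / 4.772 = 22.42 in total.
Per side: 22.42 / 2 = 11.21 in.
Round up → use L = 11.5 in on each side.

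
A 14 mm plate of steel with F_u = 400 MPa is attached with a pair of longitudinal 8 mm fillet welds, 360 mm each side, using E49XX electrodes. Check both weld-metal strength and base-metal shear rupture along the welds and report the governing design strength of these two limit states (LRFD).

E49XX → F_EXX = 490 MPa.
t_e = 0.707 × 8 = 5.656 mm; L = 720 mm.
Weld metal: φR_n = 0.75 × 0.6 × 490 × 5.656 × 720 × 10⁻³ = 897.9 kN.
Base metal (shear rupture): φR_n = 0.75 × 0.6 × 400 × 14 × 720 × 10⁻³ = 1814 kN.
Governing: weld metal.

φR_n ≈ 898 kN (weld metal governs)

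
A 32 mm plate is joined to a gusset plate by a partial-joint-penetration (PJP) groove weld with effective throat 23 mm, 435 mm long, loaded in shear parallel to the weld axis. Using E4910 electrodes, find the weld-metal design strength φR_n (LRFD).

φR_n ≈ 2210 kN

E49XX → F_EXX = 490 MPa.
Effective throat (given) t_e = 23 mm.
A_we = 23 × 435 = 10000 mm².
F_nw = 0.6 F_EXX = 294 MPa.
φR_n = 0.75 × 294 × 10000 × 10⁻³ = 2206 kN.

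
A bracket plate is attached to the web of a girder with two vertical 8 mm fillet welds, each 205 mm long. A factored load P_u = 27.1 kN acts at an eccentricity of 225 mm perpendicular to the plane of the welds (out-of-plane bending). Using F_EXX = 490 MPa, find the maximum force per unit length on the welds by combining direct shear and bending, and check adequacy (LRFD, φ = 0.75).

f_max ≈ 440 N/mm; adequate

L_w = 2 × 205 = 410 mm; section modulus (unit throat) S = 2 × L²/6 = 14010 mm².
Direct shear f_v = P/L_w = 27.1×10³/410 = 66.1 N/mm.
Moment M = P × e = 27.1×10³ × 225 = 6097500 N·mm; bending f_b = M/S = 435.3 N/mm.
f_max = √(f_v² + f_b²) = √(66.1² + 435.3²) = 440.3 N/mm.
φr_n = 0.75 × 0.6 × 490 × (0.707 × 8) = 1247 N/mm → adequate.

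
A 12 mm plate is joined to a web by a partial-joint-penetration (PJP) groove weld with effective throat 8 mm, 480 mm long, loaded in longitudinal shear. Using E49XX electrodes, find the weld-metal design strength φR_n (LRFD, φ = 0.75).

E49XX → F_EXX = 490 MPa.
Effective throat (given) t_e = 8 mm.
A_we = 8 × 480 = 3840 mm².
F_nw = 0.6 F_EXX = 294 MPa.
φR_n = 0.75 × 294 × 3840 × 10⁻³ = 846.7 kN.

φR_n ≈ 847 kN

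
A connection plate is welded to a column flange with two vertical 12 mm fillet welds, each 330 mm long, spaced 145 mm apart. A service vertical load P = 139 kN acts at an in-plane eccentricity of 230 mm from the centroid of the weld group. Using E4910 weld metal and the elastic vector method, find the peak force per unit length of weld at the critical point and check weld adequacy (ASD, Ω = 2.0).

f_max ≈ 720 N/mm; adequate

E49XX → F_EXX = 490 MPa.
Total weld length L_w = 660 mm. Treat welds as unit-width lines.
Polar moment about centroid: J = 2[d³/12 + d(b/2)²] = 2[330³/12 + 330×72.5²] = 9459000 mm³.
Direct shear f_v = P/L_w = 139×10³ / 660 = 210.6 N/mm (vertical).
Torsion M = P·e = 139×10³ × 230 = 31970000 N·mm.
Critical point at (x, y) = (72.5, 165) from centroid. f_tx = M·y/J = 557.7 N/mm; f_ty = M·x/J = 245 N/mm.
Resultant f_max = √[f_tx² + (f_v + f_ty)²] = √[557.7² + (210.6 + 245)²] = 720.2 N/mm.
Capacity per unit length: r_n/Ω = (1/2.0) × 0.6 × 490 × (0.707 × 12) = 1247 N/mm.
720.2 ≤ 1247 → adequate.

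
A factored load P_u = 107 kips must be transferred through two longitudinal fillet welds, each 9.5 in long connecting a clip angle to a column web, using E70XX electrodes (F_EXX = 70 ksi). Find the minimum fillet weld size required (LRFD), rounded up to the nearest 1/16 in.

w = 5/16 in

Total weld length L = 19 in.
Required throat t_e = P_u / (φ × 0.6 F_EXX × L) = 107 / (0.75 × 0.6 × 70 × 19) = 0.1788 in.
Required leg w = t_e / 0.707 = 0.2529 in → use 5/16 in.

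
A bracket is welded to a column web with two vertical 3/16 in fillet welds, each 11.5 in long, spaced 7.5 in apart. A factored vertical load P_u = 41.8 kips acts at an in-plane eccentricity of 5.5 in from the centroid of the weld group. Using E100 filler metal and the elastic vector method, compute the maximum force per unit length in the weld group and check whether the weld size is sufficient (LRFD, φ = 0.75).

E100XX → F_EXX = 100 ksi.
Total weld length L_w = 23 in. Treat welds as unit-width lines.
Polar moment about centroid: J = 2[d³/12 + d(b/2)²] = 2[11.5³/12 + 11.5×3.75²] = 576.9 in³.
Direct shear f_v = P/L_w = 41.8 / 23 = 1.817 kip/in (vertical).
Torsion M = P·e = 41.8 × 5.5 = 229.9 kip·in.
Critical point at (x, y) = (3.75, 5.75) from centroid. f_tx = M·y/J = 2.291 kip/in; f_ty = M·x/J = 1.494 kip/in.
Resultant f_max = √[f_tx² + (f_v + f_ty)²] = √[2.291² + (1.817 + 1.494)²] = 4.027 kip/in.
Capacity per unit length: φr_n = 0.75 × 0.6 × 100 × (0.707 × 0.1875) = 5.965 kip/in.
4.027 ≤ 5.965 → adequate.

f_max ≈ 4.03 kip/in; adequate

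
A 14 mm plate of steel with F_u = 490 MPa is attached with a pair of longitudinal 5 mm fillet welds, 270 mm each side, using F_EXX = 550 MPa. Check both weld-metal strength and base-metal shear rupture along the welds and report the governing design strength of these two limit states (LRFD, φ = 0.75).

φR_n ≈ 472 kN (weld metal governs)

t_e = 0.707 × 5 = 3.535 mm; L = 540 mm.
Weld metal: φR_n = 0.75 × 0.6 × 550 × 3.535 × 540 × 10⁻³ = 472.5 kN.
Base metal (shear rupture): φR_n = 0.75 × 0.6 × 490 × 14 × 540 × 10⁻³ = 1667 kN.
Governing: weld metal.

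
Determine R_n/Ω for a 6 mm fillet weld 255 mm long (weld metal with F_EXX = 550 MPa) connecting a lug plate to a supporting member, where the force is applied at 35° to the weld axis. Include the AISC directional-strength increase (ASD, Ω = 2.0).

t_e = 0.707 × 6 = 4.242 mm; A_we = 4.242 × 255 = 1082 mm².
Directional factor: 1.0 + 0.5 sin^1.5(35°) = 1.217.
F_nw = 0.6 × 550 × 1.217 = 401.7 MPa.
R_n/Ω = (401.7 × 1082) / 2.0 × 10⁻³ = 217.2 kN.

R_n/Ω ≈ 217 kN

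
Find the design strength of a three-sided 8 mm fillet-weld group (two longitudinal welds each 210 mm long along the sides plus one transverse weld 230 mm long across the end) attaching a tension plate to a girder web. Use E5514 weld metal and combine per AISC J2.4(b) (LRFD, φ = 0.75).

E55XX → F_EXX = 550 MPa.
t_e = 0.707 × 8 = 5.656 mm.
R_nwl = 0.6 × 550 × 5.656 × 420 × 10⁻³ = 783.9 kN (longitudinal, 2 welds).
R_nwt = 0.6 × 550 × 5.656 × 230 × 10⁻³ = 429.3 kN (transverse, base value).
(i) R_nwl + R_nwt = 1213 kN; (ii) 0.85 R_nwl + 1.5 R_nwt = 1310 kN.
R_n = max = 1310 kN [governs: (ii)]; φR_n = 982.7 kN.

φR_n ≈ 983 kN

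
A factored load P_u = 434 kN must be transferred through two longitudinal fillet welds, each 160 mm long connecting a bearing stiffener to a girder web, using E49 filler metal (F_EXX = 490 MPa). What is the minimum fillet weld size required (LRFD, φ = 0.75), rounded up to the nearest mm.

Total weld length L = 320 mm.
Required throat t_e = P_u / (φ × 0.6 F_EXX × L) = 434 / (0.75 × 0.6 × 490 × 320 × 10⁻³) = 6.151 mm.
Required leg w = t_e / 0.707 = 8.7 mm → use 9 mm.

w = 9 mm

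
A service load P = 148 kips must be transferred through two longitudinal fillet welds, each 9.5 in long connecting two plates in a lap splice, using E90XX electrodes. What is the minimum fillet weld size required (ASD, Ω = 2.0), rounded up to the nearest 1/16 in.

E90XX → F_EXX = 90 ksi.
Total weld length L = 19 in.
Required throat t_e = P × Ω / (0.6 F_EXX × L) = 148 × 2.0 / (0.6 × 90 × 19) = 0.2885 in.
Required leg w = t_e / 0.707 = 0.4081 in → use 7/16 in.

w = 7/16 in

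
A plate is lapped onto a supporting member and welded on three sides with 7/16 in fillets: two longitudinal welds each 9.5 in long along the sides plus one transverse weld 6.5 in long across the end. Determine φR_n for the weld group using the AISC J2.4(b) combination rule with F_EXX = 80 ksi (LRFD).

φR_n ≈ 288 kips

t_e = 0.707 × 0.4375 = 0.3093 in.
R_nwl = 0.6 × 80 × 0.3093 × 19 = 282.1 kips (longitudinal, 2 welds).
R_nwt = 0.6 × 80 × 0.3093 × 6.5 = 96.51 kips (transverse, base value).
(i) R_nwl + R_nwt = 378.6 kips; (ii) 0.85 R_nwl + 1.5 R_nwt = 384.5 kips.
R_n = max = 384.5 kips [governs: (ii)]; φR_n = 288.4 kips.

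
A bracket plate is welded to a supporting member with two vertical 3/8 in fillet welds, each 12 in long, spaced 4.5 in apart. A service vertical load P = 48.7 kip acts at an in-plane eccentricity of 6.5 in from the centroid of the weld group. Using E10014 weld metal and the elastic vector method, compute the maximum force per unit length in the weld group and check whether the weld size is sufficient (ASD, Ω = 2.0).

f_max ≈ 5.98 kip/in; adequate

E100XX → F_EXX = 100 ksi.
Total weld length L_w = 24 in. Treat welds as unit-width lines.
Polar moment about centroid: J = 2[d³/12 + d(b/2)²] = 2[12³/12 + 12×2.25²] = 409.5 in³.
Direct shear f_v = P/L_w = 48.7 / 24 = 2.029 kip/in (vertical).
Torsion M = P·e = 48.7 × 6.5 = 316.55 kip·in.
Critical point at (x, y) = (2.25, 6) from centroid. f_tx = M·y/J = 4.638 kip/in; f_ty = M·x/J = 1.739 kip/in.
Resultant f_max = √[f_tx² + (f_v + f_ty)²] = √[4.638² + (2.029 + 1.739)²] = 5.976 kip/in.
Capacity per unit length: r_n/Ω = (1/2.0) × 0.6 × 100 × (0.707 × 0.375) = 7.954 kip/in.
5.976 ≤ 7.954 → adequate.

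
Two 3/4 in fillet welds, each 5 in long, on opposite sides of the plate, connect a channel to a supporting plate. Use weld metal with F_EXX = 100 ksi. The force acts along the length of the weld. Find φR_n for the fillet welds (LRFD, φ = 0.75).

Effective throat t_e = 0.707 × 0.75 = 0.5302 in.
Total length L = 10 in; A_we = 0.5302 × 10 = 5.303 in².
F_nw = 0.6 F_EXX = 0.6 × 100 = 60 ksi.
φR_n = 0.75 × 60 × 5.303 = 238.6 kips.

φR_n ≈ 239 kips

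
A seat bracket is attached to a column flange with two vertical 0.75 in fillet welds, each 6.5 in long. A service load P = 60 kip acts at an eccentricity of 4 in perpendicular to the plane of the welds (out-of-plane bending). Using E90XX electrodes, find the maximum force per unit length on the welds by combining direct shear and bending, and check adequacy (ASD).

f_max ≈ 17.7 kip/in; NOT adequate

E90XX → F_EXX = 90 ksi.
L_w = 2 × 6.5 = 13 in; section modulus (unit throat) S = 2 × L²/6 = 14.08 in².
Direct shear f_v = P/L_w = 60/13 = 4.615 kip/in.
Moment M = P × e = 60 × 4 = 240 kip·in; bending f_b = M/S = 17.04 kip/in.
f_max = √(f_v² + f_b²) = √(4.615² + 17.04²) = 17.66 kip/in.
r_n/Ω = (1/2.0) × 0.6 × 90 × (0.707 × 0.75) = 14.32 kip/in → NOT adequate.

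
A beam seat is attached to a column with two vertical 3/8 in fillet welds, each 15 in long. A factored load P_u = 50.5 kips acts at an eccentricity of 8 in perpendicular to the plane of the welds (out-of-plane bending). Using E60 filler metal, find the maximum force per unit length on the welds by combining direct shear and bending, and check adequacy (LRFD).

E60XX → F_EXX = 60 ksi.
L_w = 2 × 15 = 30 in; section modulus (unit throat) S = 2 × L²/6 = 75 in².
Direct shear f_v = P/L_w = 50.5/30 = 1.683 kip/in.
Moment M = P × e = 50.5 × 8 = 404 kip·in; bending f_b = M/S = 5.387 kip/in.
f_max = √(f_v² + f_b²) = √(1.683² + 5.387²) = 5.644 kip/in.
φr_n = 0.75 × 0.6 × 60 × (0.707 × 0.375) = 7.158 kip/in → adequate.

f_max ≈ 5.64 kip/in; adequate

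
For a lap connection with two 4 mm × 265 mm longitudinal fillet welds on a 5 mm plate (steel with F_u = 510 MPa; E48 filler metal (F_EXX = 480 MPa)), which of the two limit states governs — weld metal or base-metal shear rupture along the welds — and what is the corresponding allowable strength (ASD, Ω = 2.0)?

R_n/Ω ≈ 216 kN (weld metal governs)

t_e = 0.707 × 4 = 2.828 mm; L = 530 mm.
Weld metal: R_n/Ω = (1/2.0) × 0.6 × 480 × 2.828 × 530 × 10⁻³ = 215.8 kN.
Base metal (shear rupture): R_n/Ω = (1/2.0) × 0.6 × 510 × 5 × 530 × 10⁻³ = 405.4 kN.
Governing: weld metal.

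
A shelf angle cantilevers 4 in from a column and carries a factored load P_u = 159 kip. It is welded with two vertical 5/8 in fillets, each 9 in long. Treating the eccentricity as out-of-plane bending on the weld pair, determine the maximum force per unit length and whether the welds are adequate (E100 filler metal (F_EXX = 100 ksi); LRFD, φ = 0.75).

f_max ≈ 25.2 kip/in; NOT adequate

L_w = 2 × 9 = 18 in; section modulus (unit throat) S = 2 × L²/6 = 27 in².
Direct shear f_v = P/L_w = 159/18 = 8.833 kip/in.
Moment M = P × e = 159 × 4 = 636 kip·in; bending f_b = M/S = 23.56 kip/in.
f_max = √(f_v² + f_b²) = √(8.833² + 23.56²) = 25.16 kip/in.
φr_n = 0.75 × 0.6 × 100 × (0.707 × 0.625) = 19.88 kip/in → NOT adequate.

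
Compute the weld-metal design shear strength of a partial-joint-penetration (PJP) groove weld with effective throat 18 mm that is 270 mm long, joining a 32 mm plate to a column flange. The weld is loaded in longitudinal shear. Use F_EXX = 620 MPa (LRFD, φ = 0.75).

φR_n ≈ 1360 kN

Effective throat (given) t_e = 18 mm.
A_we = 18 × 270 = 4860 mm².
F_nw = 0.6 F_EXX = 372 MPa.
φR_n = 0.75 × 372 × 4860 × 10⁻³ = 1356 kN.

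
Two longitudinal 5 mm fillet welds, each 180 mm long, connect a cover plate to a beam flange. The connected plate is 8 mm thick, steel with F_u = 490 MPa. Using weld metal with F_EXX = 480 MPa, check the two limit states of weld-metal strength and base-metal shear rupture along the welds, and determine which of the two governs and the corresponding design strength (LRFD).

t_e = 0.707 × 5 = 3.535 mm; L = 360 mm.
Weld metal: φR_n = 0.75 × 0.6 × 480 × 3.535 × 360 × 10⁻³ = 274.9 kN.
Base metal (shear rupture): φR_n = 0.75 × 0.6 × 490 × 8 × 360 × 10⁻³ = 635 kN.
Governing: weld metal.

φR_n ≈ 275 kN (weld metal governs)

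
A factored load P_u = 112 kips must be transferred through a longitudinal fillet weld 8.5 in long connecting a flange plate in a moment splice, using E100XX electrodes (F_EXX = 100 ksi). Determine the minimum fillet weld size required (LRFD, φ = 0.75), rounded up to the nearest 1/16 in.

w = 7/16 in

Total weld length L = 8.5 in.
Required throat t_e = P_u / (φ × 0.6 F_EXX × L) = 112 / (0.75 × 0.6 × 100 × 8.5) = 0.2928 in.
Required leg w = t_e / 0.707 = 0.4142 in → use 7/16 in.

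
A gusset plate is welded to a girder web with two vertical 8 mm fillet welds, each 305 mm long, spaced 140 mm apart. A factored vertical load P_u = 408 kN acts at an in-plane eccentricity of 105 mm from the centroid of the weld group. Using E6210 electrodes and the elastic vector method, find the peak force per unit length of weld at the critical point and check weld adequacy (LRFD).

f_max ≈ 1350 N/mm; adequate

E62XX → F_EXX = 620 MPa.
Total weld length L_w = 610 mm. Treat welds as unit-width lines.
Polar moment about centroid: J = 2[d³/12 + d(b/2)²] = 2[305³/12 + 305×70²] = 7718000 mm³.
Direct shear f_v = P/L_w = 408×10³ / 610 = 668.9 N/mm (vertical).
Torsion M = P·e = 408×10³ × 105 = 42840000 N·mm.
Critical point at (x, y) = (70, 152.5) from centroid. f_tx = M·y/J = 846.5 N/mm; f_ty = M·x/J = 388.6 N/mm.
Resultant f_max = √[f_tx² + (f_v + f_ty)²] = √[846.5² + (668.9 + 388.6)²] = 1355 N/mm.
Capacity per unit length: φr_n = 0.75 × 0.6 × 620 × (0.707 × 8) = 1578 N/mm.
1355 ≤ 1578 → adequate.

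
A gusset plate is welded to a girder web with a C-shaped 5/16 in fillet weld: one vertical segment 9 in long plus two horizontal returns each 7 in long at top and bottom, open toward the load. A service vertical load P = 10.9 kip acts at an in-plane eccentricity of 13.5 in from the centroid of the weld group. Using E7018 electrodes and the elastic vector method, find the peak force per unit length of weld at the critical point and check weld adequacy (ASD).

f_max ≈ 2.45 kip/in; adequate

E70XX → F_EXX = 70 ksi.
Total weld length L_w = 23 in. Treat welds as unit-width lines.
Centroid: x̄ = 2×7×3.5 / 23 = 2.13 in from the vertical weld.
Polar moment about centroid: J = I_x + I_y = [9³/12 + 2×7×4.5²] + [9×2.13² + 2(7³/12 + 7×1.37²)] = 468.5 in³.
Direct shear f_v = P/L_w = 10.9 / 23 = 0.4739 kip/in (vertical).
Torsion M = P·e = 10.9 × 13.5 = 147.15 kip·in.
Critical point at (x, y) = (4.87, 4.5) from centroid. f_tx = M·y/J = 1.413 kip/in; f_ty = M·x/J = 1.529 kip/in.
Resultant f_max = √[f_tx² + (f_v + f_ty)²] = √[1.413² + (0.4739 + 1.529)²] = 2.452 kip/in.
Capacity per unit length: r_n/Ω = (1/2.0) × 0.6 × 70 × (0.707 × 0.3125) = 4.64 kip/in.
2.452 ≤ 4.64 → adequate.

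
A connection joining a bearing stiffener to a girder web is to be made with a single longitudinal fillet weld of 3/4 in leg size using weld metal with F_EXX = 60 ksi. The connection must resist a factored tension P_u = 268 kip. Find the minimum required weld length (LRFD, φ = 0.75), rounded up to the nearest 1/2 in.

Throat t_e = 0.707 × 0.75 = 0.5302 in.
φr_n = 0.75 × 0.6 × 60 × 0.5302 = 14.32 kip/in.
L_req = P_u / φr_n = 268 / 14.32 = 18.72 in total.
Round up → use L = 19 in.

L = 19 in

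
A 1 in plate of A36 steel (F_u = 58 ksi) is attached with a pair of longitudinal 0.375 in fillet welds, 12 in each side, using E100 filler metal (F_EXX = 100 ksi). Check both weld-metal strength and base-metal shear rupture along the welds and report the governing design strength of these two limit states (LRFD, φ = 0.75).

φR_n ≈ 286 kips (weld metal governs)

t_e = 0.707 × 0.375 = 0.2651 in; L = 24 in.
Weld metal: φR_n = 0.75 × 0.6 × 100 × 0.2651 × 24 = 286.3 kips.
Base metal (shear rupture): φR_n = 0.75 × 0.6 × 58 × 1 × 24 = 626.4 kips.
Governing: weld metal.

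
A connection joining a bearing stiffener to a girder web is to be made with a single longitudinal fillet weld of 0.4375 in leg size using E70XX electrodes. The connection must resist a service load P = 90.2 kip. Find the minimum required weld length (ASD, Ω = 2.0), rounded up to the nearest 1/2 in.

L = 14 in

E70XX → F_EXX = 70 ksi.
Throat t_e = 0.707 × 0.4375 = 0.3093 in.
r_n/Ω = (0.6 × 70 × 0.3093) / 2.0 = 6.496 kip/in.
L_req = P / (r_n/Ω) = 90.2 / 6.496 = 13.89 in total.
Round up → use L = 14 in.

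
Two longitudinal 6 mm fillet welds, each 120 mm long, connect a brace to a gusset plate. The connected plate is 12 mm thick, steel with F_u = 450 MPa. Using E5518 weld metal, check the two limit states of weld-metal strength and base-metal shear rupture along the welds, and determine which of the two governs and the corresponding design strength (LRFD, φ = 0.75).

φR_n ≈ 252 kN (weld metal governs)

E55XX → F_EXX = 550 MPa.
t_e = 0.707 × 6 = 4.242 mm; L = 240 mm.
Weld metal: φR_n = 0.75 × 0.6 × 550 × 4.242 × 240 × 10⁻³ = 252 kN.
Base metal (shear rupture): φR_n = 0.75 × 0.6 × 450 × 12 × 240 × 10⁻³ = 583.2 kN.
Governing: weld metal.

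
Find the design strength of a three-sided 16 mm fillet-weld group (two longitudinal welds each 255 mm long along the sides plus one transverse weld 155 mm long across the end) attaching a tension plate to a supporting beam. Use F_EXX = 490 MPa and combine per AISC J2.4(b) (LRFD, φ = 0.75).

t_e = 0.707 × 16 = 11.31 mm.
R_nwl = 0.6 × 490 × 11.31 × 510 × 10⁻³ = 1696 kN (longitudinal, 2 welds).
R_nwt = 0.6 × 490 × 11.31 × 155 × 10⁻³ = 515.5 kN (transverse, base value).
(i) R_nwl + R_nwt = 2212 kN; (ii) 0.85 R_nwl + 1.5 R_nwt = 2215 kN.
R_n = max = 2215 kN [governs: (ii)]; φR_n = 1661 kN.

φR_n ≈ 1660 kN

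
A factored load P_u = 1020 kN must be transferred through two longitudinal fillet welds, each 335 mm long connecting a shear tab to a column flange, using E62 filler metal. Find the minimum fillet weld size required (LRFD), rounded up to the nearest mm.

E62XX → F_EXX = 620 MPa.
Total weld length L = 670 mm.
Required throat t_e = P_u / (φ × 0.6 F_EXX × L) = 1020 / (0.75 × 0.6 × 620 × 670 × 10⁻³) = 5.457 mm.
Required leg w = t_e / 0.707 = 7.718 mm → use 8 mm.

w = 8 mm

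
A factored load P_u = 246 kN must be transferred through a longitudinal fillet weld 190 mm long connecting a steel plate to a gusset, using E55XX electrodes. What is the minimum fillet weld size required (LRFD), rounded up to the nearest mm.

E55XX → F_EXX = 550 MPa.
Total weld length L = 190 mm.
Required throat t_e = P_u / (φ × 0.6 F_EXX × L) = 246 / (0.75 × 0.6 × 550 × 190 × 10⁻³) = 5.231 mm.
Required leg w = t_e / 0.707 = 7.399 mm → use 8 mm.

w = 8 mm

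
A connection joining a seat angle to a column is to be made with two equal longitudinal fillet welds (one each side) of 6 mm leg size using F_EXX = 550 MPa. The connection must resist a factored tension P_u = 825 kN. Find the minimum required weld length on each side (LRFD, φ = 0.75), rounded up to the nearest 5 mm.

Throat t_e = 0.707 × 6 = 4.242 mm.
φr_n = 0.75 × 0.6 × 550 × 4.242 × 10⁻³ = 1.05 kN/mm.
L_req = P_u / φr_n = 825 / 1.05 = 785.8 mm total.
Per side: 785.8 / 2 = 392.9 mm.
Round up → use L = 395 mm on each side.

L = 395 mm on each side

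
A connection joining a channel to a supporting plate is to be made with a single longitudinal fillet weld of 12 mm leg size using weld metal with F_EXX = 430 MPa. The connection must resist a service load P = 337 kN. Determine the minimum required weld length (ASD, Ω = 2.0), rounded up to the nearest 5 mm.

L = 310 mm

Throat t_e = 0.707 × 12 = 8.484 mm.
r_n/Ω = (0.6 × 430 × 8.484) / 2.0 = 1094 N/mm = 1.094 kN/mm.
L_req = P / (r_n/Ω) = 337 / 1.094 = 307.9 mm total.
Round up → use L = 310 mm.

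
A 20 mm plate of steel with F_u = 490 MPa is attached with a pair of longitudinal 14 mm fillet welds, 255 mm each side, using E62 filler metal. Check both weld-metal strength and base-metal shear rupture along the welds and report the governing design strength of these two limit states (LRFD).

φR_n ≈ 1410 kN (weld metal governs)

E62XX → F_EXX = 620 MPa.
t_e = 0.707 × 14 = 9.898 mm; L = 510 mm.
Weld metal: φR_n = 0.75 × 0.6 × 620 × 9.898 × 510 × 10⁻³ = 1408 kN.
Base metal (shear rupture): φR_n = 0.75 × 0.6 × 490 × 20 × 510 × 10⁻³ = 2249 kN.
Governing: weld metal.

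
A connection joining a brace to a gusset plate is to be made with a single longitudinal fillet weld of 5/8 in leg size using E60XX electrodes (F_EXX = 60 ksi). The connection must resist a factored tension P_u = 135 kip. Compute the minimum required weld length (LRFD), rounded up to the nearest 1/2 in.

Throat t_e = 0.707 × 0.625 = 0.4419 in.
φr_n = 0.75 × 0.6 × 60 × 0.4419 = 11.93 kip/in.
L_req = P_u / φr_n = 135 / 11.93 = 11.32 in total.
Round up → use L = 11.5 in.

L = 11.5 in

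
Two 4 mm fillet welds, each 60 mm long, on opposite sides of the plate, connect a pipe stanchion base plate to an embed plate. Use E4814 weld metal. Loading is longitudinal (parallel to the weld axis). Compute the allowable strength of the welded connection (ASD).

R_n/Ω ≈ 48.9 kN

E48XX → F_EXX = 480 MPa.
Effective throat t_e = 0.707 × 4 = 2.828 mm.
Total length L = 120 mm; A_we = 2.828 × 120 = 339.4 mm².
F_nw = 0.6 F_EXX = 0.6 × 480 = 288 MPa.
R_n = 288 × 339.4 × 10⁻³ = 97.74 kN; R_n/Ω = 97.74/2.0 = 48.87 kN.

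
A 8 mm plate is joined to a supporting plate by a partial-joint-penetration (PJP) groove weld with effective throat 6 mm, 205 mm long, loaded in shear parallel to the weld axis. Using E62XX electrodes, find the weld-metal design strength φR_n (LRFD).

E62XX → F_EXX = 620 MPa.
Effective throat (given) t_e = 6 mm.
A_we = 6 × 205 = 1230 mm².
F_nw = 0.6 F_EXX = 372 MPa.
φR_n = 0.75 × 372 × 1230 × 10⁻³ = 343.2 kN.

φR_n ≈ 343 kN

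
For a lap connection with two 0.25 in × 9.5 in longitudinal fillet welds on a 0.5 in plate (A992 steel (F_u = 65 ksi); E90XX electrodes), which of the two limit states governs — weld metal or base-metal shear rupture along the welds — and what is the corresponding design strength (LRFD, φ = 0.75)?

φR_n ≈ 136 kips (weld metal governs)

E90XX → F_EXX = 90 ksi.
t_e = 0.707 × 0.25 = 0.1767 in; L = 19 in.
Weld metal: φR_n = 0.75 × 0.6 × 90 × 0.1767 × 19 = 136 kips.
Base metal (shear rupture): φR_n = 0.75 × 0.6 × 65 × 0.5 × 19 = 277.9 kips.
Governing: weld metal.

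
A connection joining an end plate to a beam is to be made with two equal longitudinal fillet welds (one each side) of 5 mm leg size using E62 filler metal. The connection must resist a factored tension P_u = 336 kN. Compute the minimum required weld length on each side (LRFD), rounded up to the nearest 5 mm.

E62XX → F_EXX = 620 MPa.
Throat t_e = 0.707 × 5 = 3.535 mm.
φr_n = 0.75 × 0.6 × 620 × 3.535 × 10⁻³ = 0.9863 kN/mm.
L_req = P_u / φr_n = 336 / 0.9863 = 340.7 mm total.
Per side: 340.7 / 2 = 170.3 mm.
Round up → use L = 175 mm on each side.

L = 175 mm on each side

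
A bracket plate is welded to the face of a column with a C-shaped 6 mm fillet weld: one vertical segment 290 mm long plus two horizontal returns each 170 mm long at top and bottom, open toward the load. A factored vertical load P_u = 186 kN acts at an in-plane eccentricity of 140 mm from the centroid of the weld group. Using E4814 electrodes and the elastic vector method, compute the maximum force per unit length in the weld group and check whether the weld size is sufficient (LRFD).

E48XX → F_EXX = 480 MPa.
Total weld length L_w = 630 mm. Treat welds as unit-width lines.
Centroid: x̄ = 2×170×85 / 630 = 45.87 mm from the vertical weld.
Polar moment about centroid: J = I_x + I_y = [290³/12 + 2×170×145²] + [290×45.87² + 2(170³/12 + 170×39.13²)] = 11130000 mm³.
Direct shear f_v = P/L_w = 186×10³ / 630 = 295.2 N/mm (vertical).
Torsion M = P·e = 186×10³ × 140 = 26040000 N·mm.
Critical point at (x, y) = (124.1, 145) from centroid. f_tx = M·y/J = 339.2 N/mm; f_ty = M·x/J = 290.4 N/mm.
Resultant f_max = √[f_tx² + (f_v + f_ty)²] = √[339.2² + (295.2 + 290.4)²] = 676.8 N/mm.
Capacity per unit length: φr_n = 0.75 × 0.6 × 480 × (0.707 × 6) = 916.3 N/mm.
676.8 ≤ 916.3 → adequate.

f_max ≈ 677 N/mm; adequate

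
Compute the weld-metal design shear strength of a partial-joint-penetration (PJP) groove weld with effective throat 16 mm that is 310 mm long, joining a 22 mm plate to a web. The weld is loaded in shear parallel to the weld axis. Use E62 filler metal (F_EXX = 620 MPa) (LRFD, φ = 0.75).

Effective throat (given) t_e = 16 mm.
A_we = 16 × 310 = 4960 mm².
F_nw = 0.6 F_EXX = 372 MPa.
φR_n = 0.75 × 372 × 4960 × 10⁻³ = 1384 kN.

φR_n ≈ 1380 kN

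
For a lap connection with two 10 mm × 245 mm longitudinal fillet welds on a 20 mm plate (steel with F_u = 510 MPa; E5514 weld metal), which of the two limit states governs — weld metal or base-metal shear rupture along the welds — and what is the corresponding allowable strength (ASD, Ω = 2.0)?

R_n/Ω ≈ 572 kN (weld metal governs)

E55XX → F_EXX = 550 MPa.
t_e = 0.707 × 10 = 7.07 mm; L = 490 mm.
Weld metal: R_n/Ω = (1/2.0) × 0.6 × 550 × 7.07 × 490 × 10⁻³ = 571.6 kN.
Base metal (shear rupture): R_n/Ω = (1/2.0) × 0.6 × 510 × 20 × 490 × 10⁻³ = 1499 kN.
Governing: weld metal.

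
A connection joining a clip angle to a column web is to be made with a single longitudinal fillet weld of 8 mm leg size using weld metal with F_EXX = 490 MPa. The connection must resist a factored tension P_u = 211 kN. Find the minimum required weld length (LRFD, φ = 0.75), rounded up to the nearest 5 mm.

Throat t_e = 0.707 × 8 = 5.656 mm.
φr_n = 0.75 × 0.6 × 490 × 5.656 × 10⁻³ = 1.247 kN/mm.
L_req = P_u / φr_n = 211 / 1.247 = 169.2 mm total.
Round up → use L = 170 mm.

L = 170 mm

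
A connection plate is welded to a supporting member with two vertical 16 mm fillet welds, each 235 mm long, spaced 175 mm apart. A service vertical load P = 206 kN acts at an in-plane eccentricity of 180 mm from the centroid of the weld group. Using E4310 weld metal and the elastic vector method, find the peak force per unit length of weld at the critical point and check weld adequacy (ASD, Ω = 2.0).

E43XX → F_EXX = 430 MPa.
Total weld length L_w = 470 mm. Treat welds as unit-width lines.
Polar moment about centroid: J = 2[d³/12 + d(b/2)²] = 2[235³/12 + 235×87.5²] = 5761000 mm³.
Direct shear f_v = P/L_w = 206×10³ / 470 = 438.3 N/mm (vertical).
Torsion M = P·e = 206×10³ × 180 = 37080000 N·mm.
Critical point at (x, y) = (87.5, 117.5) from centroid. f_tx = M·y/J = 756.2 N/mm; f_ty = M·x/J = 563.1 N/mm.
Resultant f_max = √[f_tx² + (f_v + f_ty)²] = √[756.2² + (438.3 + 563.1)²] = 1255 N/mm.
Capacity per unit length: r_n/Ω = (1/2.0) × 0.6 × 430 × (0.707 × 16) = 1459 N/mm.
1255 ≤ 1459 → adequate.

f_max ≈ 1250 N/mm; adequate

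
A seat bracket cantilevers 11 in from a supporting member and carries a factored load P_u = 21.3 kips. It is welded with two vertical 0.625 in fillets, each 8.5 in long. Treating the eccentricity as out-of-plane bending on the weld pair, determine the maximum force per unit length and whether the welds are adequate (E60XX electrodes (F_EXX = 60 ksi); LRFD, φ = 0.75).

L_w = 2 × 8.5 = 17 in; section modulus (unit throat) S = 2 × L²/6 = 24.08 in².
Direct shear f_v = P/L_w = 21.3/17 = 1.253 kip/in.
Moment M = P × e = 21.3 × 11 = 234.3 kip·in; bending f_b = M/S = 9.729 kip/in.
f_max = √(f_v² + f_b²) = √(1.253² + 9.729²) = 9.809 kip/in.
φr_n = 0.75 × 0.6 × 60 × (0.707 × 0.625) = 11.93 kip/in → adequate.

f_max ≈ 9.81 kip/in; adequate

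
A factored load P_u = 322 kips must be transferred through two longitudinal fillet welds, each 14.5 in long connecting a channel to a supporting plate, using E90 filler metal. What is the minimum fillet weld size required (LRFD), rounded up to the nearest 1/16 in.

w = 7/16 in

E90XX → F_EXX = 90 ksi.
Total weld length L = 29 in.
Required throat t_e = P_u / (φ × 0.6 F_EXX × L) = 322 / (0.75 × 0.6 × 90 × 29) = 0.2742 in.
Required leg w = t_e / 0.707 = 0.3878 in → use 7/16 in.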